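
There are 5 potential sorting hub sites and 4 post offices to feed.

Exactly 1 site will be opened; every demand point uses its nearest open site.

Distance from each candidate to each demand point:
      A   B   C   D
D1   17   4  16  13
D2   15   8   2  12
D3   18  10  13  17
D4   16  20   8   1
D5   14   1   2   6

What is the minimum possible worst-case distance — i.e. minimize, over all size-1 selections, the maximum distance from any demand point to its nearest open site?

14

Open {D5}.
  Farthest demand point is A at distance 14 (to D5); all others are ≤ 14.
With {D2} the worst case is 15.
With {D1} the worst case is 17.
No size-1 selection achieves below 14.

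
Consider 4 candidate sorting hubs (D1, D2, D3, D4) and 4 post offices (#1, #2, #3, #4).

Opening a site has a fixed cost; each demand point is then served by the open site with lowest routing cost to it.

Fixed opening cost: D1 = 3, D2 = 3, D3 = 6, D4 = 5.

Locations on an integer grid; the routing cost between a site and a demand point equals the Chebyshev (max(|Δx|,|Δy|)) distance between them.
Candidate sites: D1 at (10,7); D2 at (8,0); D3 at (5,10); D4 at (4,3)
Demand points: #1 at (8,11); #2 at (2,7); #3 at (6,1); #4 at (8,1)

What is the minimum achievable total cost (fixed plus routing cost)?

Open {D2, D3}: assign each demand point to its cheapest open site.
  #1→D3 3, #2→D3 3, #3→D2 2, #4→D2 1
  routing cost 9, fixed 9 → total 18.
Compare {D1, D2}: routing cost 14 + fixed 6 = 20.
Compare {D1, D2, D3}: routing cost 9 + fixed 12 = 21.
Compare {D1, D4}: routing cost 14 + fixed 8 = 22.
All other subsets cost ≥ 20. Minimum total cost: 18.

18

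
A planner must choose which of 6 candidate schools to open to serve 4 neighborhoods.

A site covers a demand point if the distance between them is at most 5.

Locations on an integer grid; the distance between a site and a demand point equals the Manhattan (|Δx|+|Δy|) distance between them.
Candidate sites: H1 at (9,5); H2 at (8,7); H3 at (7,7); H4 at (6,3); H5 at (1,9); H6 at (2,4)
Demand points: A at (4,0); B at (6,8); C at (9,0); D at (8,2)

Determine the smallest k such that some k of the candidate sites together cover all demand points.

Coverage sets (demand points within 5 of each site):
  H1: {C, D}
  H2: {B, D}
  H3: {B}
  H4: {A, B, D}
  H5: {}
  H6: {}
No single site covers all 4 demand points.
But {H1, H4} covers everything, so the minimum is 2.

2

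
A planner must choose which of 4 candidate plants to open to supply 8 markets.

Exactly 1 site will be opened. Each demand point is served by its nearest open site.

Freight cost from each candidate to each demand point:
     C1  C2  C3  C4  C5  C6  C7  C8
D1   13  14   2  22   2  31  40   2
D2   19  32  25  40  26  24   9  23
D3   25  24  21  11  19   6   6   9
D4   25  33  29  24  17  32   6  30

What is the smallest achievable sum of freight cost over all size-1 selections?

Open {D3}.
  C1→D3 25, C2→D3 24, C3→D3 21, C4→D3 11, C5→D3 19, C6→D3 6, C7→D3 6, C8→D3 9  ⇒ total 121.
Compare {D1}: total 126.
Compare {D4}: total 196.
No size-1 selection does better; minimum is 121.

121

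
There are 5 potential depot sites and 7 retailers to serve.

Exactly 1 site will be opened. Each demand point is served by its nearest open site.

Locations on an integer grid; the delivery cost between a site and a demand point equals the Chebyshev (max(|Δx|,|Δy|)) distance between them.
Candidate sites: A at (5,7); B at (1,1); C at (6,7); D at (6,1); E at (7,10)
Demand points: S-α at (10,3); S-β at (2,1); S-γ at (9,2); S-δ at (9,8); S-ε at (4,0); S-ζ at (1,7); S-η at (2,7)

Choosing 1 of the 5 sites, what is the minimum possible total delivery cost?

32

Open {D}.
  S-α→D 4, S-β→D 4, S-γ→D 3, S-δ→D 7, S-ε→D 2, S-ζ→D 6, S-η→D 6  ⇒ total 32.
Compare {A}: total 34.
Compare {C}: total 34.
No size-1 selection does better; minimum is 32.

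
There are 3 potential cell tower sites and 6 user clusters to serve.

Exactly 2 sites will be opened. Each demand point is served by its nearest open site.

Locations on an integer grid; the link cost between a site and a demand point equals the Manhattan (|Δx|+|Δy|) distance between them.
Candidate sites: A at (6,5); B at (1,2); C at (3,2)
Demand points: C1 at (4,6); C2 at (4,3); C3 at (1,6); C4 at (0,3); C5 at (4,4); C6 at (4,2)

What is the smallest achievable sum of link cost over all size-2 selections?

17

Open {B, C}.
  C1→C 5, C2→C 2, C3→B 4, C4→B 2, C5→C 3, C6→C 1  ⇒ total 17.
Compare {A, B}: total 19.
Compare {A, C}: total 19.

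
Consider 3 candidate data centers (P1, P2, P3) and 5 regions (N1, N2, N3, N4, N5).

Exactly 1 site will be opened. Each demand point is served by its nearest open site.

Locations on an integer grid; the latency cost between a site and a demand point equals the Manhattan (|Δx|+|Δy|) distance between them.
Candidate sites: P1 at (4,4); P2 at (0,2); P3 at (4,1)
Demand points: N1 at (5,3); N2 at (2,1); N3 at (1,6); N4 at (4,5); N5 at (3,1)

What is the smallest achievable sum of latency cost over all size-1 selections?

17

Open {P1}.
  N1→P1 2, N2→P1 5, N3→P1 5, N4→P1 1, N5→P1 4  ⇒ total 17.
Compare {P3}: total 18.
Compare {P2}: total 25.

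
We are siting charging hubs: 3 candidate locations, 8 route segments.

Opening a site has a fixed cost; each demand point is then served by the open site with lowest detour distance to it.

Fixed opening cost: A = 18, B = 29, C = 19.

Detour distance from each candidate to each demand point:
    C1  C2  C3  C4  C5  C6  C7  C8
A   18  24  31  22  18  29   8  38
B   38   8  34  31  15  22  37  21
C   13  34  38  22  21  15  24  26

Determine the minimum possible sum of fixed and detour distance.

192

Open {A, B}: assign each demand point to its cheapest open site.
  C1→A 18, C2→B 8, C3→A 31, C4→A 22, C5→B 15, C6→B 22, C7→A 8, C8→B 21
  detour distance 145, fixed 47 → total 192.
Compare {A, C}: detour distance 157 + fixed 37 = 194.
Compare {A, B, C}: detour distance 133 + fixed 66 = 199.
Compare {B, C}: detour distance 152 + fixed 48 = 200.
All other subsets cost ≥ 194. Minimum total cost: 192.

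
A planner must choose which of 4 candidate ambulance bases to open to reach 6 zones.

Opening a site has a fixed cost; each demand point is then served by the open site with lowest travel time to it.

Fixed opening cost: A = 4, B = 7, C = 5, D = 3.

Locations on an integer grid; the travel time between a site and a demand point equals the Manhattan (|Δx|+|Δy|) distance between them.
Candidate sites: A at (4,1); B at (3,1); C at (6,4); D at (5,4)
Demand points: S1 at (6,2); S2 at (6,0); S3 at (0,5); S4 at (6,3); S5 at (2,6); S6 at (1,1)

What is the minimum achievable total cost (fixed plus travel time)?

Open {A, D}: assign each demand point to its cheapest open site.
  S1→A 3, S2→A 3, S3→D 6, S4→D 2, S5→D 5, S6→A 3
  travel time 22, fixed 7 → total 29.
Compare {D}: travel time 28 + fixed 3 = 31.
Compare {A, C}: travel time 22 + fixed 9 = 31.
Compare {A}: travel time 28 + fixed 4 = 32.
All other subsets cost ≥ 31. Minimum total cost: 29.

29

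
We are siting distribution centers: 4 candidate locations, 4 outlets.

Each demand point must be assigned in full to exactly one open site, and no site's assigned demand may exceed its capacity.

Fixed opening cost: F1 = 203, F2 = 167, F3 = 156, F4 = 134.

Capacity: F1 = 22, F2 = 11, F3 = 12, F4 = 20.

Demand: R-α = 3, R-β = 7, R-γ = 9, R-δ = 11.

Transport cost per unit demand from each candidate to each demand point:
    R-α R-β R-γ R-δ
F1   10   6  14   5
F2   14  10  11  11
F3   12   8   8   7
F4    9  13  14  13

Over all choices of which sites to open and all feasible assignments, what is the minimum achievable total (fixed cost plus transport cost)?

558

Open {F1, F3}; cheapest assignment that respects the capacities:
  F1 (cap 22, load 21): R-α, R-β, R-δ — cost 3×10 + 7×6 + 11×5 = 127
  F3 (cap 12, load 9): R-γ — cost 9×8 = 72
  Shipping 199, fixed 359 → total 558.
  Any other capacity-feasible assignment to {F1, F3} ships for at least 199.
Compare {F1, F4}: its best feasible assignment gives total 587.
Compare {F1, F2}: its best feasible assignment gives total 596.
Every other set of open sites that can feasibly serve all demand totals ≥ 587 even under its best assignment. Minimum: 558.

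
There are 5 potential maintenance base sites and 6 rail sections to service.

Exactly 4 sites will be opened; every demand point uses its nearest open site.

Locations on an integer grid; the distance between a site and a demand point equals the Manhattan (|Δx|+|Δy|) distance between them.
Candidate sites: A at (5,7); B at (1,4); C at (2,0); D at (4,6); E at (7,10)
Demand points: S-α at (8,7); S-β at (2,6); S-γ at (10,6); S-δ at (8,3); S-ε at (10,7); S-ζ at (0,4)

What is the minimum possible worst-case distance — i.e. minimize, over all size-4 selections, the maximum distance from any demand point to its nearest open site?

Open {A, B, C, D}.
  Farthest demand point is S-δ at distance 7 (to A); all others are ≤ 7.
With {A, B, C, E} the worst case is 7.
With {A, B, D, E} the worst case is 7.
No size-4 selection achieves below 7.

7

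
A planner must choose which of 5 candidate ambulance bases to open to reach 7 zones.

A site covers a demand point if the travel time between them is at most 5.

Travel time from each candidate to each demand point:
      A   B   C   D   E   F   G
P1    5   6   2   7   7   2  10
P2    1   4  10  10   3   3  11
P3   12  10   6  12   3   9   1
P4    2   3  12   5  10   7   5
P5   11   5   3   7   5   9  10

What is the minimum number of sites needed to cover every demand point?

3

Coverage sets (demand points within 5 of each site):
  P1: {A, C, F}
  P2: {A, B, E, F}
  P3: {E, G}
  P4: {A, B, D, G}
  P5: {B, C, E}
No 2 sites suffice: every size-2 union leaves at least one demand point uncovered.
But {P1, P2, P4} covers everything, so the minimum is 3.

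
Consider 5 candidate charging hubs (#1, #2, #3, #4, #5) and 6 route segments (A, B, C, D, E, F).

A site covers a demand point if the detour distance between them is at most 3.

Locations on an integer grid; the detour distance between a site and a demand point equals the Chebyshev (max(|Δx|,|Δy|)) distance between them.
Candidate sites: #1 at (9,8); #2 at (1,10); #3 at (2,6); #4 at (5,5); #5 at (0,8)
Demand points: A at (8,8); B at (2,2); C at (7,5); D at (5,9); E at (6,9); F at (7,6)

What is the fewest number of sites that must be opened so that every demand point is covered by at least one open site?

3

Coverage sets (demand points within 3 of each site):
  #1: {A, C, E, F}
  #2: {}
  #3: {D}
  #4: {A, B, C, F}
  #5: {}
No 2 sites suffice: every size-2 union leaves at least one demand point uncovered.
But {#1, #3, #4} covers everything, so the minimum is 3.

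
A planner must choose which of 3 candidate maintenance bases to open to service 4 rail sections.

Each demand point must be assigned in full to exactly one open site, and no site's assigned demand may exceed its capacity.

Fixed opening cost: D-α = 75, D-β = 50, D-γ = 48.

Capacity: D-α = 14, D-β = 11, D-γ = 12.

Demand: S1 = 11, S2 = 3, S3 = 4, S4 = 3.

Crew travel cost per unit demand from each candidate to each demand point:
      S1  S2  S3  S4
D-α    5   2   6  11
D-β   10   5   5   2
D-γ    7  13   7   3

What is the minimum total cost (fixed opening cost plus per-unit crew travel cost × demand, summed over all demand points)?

212

Open {D-α, D-β}; cheapest assignment that respects the capacities:
  D-α (cap 14, load 14): S1, S2 — cost 11×5 + 3×2 = 61
  D-β (cap 11, load 7): S3, S4 — cost 4×5 + 3×2 = 26
  Shipping 87, fixed 125 → total 212.
  Any other capacity-feasible assignment to {D-α, D-β} ships for at least 87.
Compare {D-β, D-γ}: its best feasible assignment gives total 216.
Compare {D-α, D-γ}: its best feasible assignment gives total 221.
Every other set of open sites that can feasibly serve all demand totals ≥ 216 even under its best assignment. Minimum: 212.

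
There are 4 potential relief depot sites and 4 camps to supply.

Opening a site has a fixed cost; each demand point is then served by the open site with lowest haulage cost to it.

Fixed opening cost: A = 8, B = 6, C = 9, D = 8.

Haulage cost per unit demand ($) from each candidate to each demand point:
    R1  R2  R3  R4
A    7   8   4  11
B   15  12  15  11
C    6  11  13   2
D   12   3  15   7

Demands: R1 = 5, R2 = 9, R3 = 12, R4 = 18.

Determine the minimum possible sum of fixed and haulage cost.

Open {A, C, D}: assign each demand point to its cheapest open site.
  R1→C 5×6=30, R2→D 9×3=27, R3→A 12×4=48, R4→C 18×2=36
  haulage cost 141, fixed 25 → total 166.
Compare {A, B, C, D}: haulage cost 141 + fixed 31 = 172.
Compare {A, C}: haulage cost 186 + fixed 17 = 203.
Compare {A, B, C}: haulage cost 186 + fixed 23 = 209.
All other subsets cost ≥ 172. Minimum total cost: 166.

166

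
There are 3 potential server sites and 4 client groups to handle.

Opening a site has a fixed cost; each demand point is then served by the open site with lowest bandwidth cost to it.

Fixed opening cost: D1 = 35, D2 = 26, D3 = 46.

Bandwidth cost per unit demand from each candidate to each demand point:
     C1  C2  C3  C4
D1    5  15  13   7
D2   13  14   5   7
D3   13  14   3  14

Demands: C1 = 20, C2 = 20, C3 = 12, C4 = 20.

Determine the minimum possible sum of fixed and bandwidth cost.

Open {D1, D3}: assign each demand point to its cheapest open site.
  C1→D1 20×5=100, C2→D3 20×14=280, C3→D3 12×3=36, C4→D1 20×7=140
  bandwidth cost 556, fixed 81 → total 637.
Compare {D1, D2}: bandwidth cost 580 + fixed 61 = 641.
Compare {D1, D2, D3}: bandwidth cost 556 + fixed 107 = 663.
Compare {D1}: bandwidth cost 696 + fixed 35 = 731.
All other subsets cost ≥ 641. Minimum total cost: 637.

637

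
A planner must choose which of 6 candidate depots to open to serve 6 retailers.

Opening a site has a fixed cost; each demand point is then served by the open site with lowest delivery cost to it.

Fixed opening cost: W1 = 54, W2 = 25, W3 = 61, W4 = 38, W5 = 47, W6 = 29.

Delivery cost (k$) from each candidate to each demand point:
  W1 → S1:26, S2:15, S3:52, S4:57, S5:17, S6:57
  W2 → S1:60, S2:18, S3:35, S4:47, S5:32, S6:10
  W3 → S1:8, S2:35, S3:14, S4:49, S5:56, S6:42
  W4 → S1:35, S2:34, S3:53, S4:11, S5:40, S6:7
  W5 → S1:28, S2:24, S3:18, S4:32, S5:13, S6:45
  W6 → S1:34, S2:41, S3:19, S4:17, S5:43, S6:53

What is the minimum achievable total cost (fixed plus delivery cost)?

Open {W2, W6}: assign each demand point to its cheapest open site.
  S1→W6 34, S2→W2 18, S3→W6 19, S4→W6 17, S5→W2 32, S6→W2 10
  delivery cost 130, fixed 54 → total 184.
Compare {W4, W5}: delivery cost 101 + fixed 85 = 186.
Compare {W2, W5}: delivery cost 119 + fixed 72 = 191.
Compare {W2, W4}: delivery cost 138 + fixed 63 = 201.
All other subsets cost ≥ 186. Minimum total cost: 184.

184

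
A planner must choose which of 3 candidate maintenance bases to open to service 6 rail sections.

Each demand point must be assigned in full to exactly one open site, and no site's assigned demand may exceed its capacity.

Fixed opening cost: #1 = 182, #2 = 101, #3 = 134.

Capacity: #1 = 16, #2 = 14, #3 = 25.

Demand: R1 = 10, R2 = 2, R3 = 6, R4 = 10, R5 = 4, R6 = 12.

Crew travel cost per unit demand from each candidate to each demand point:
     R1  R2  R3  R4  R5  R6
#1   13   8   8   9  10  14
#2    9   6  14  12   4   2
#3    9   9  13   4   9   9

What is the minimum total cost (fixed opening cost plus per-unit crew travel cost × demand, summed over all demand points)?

Open {#1, #2, #3}; cheapest assignment that respects the capacities:
  #1 (cap 16, load 6): R3 — cost 6×8 = 48
  #2 (cap 14, load 14): R2, R6 — cost 2×6 + 12×2 = 36
  #3 (cap 25, load 24): R1, R4, R5 — cost 10×9 + 10×4 + 4×9 = 166
  Shipping 250, fixed 417 → total 667.
  Any other capacity-feasible assignment to {#1, #2, #3} ships for at least 250.
Total demand is 44 and no other set of sites has combined capacity ≥ 44, so {#1, #2, #3} is the only feasible choice of open sites. Minimum: 667.

667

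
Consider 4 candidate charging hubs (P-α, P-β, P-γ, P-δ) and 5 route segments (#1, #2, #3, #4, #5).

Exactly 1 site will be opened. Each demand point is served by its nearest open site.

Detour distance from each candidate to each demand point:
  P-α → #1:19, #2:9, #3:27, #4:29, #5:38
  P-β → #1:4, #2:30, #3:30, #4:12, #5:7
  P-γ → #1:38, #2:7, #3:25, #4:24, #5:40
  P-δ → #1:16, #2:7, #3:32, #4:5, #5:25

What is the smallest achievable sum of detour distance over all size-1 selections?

83

Open {P-β}.
  #1→P-β 4, #2→P-β 30, #3→P-β 30, #4→P-β 12, #5→P-β 7  ⇒ total 83.
Compare {P-δ}: total 85.
Compare {P-α}: total 122.
No size-1 selection does better; minimum is 83.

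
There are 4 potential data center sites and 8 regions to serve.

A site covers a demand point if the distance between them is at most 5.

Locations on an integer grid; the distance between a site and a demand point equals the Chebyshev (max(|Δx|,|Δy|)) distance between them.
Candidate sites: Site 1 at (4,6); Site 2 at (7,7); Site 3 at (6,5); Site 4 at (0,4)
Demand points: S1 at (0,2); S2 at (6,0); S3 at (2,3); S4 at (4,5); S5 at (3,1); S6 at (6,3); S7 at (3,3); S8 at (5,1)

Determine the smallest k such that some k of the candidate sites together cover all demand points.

Coverage sets (demand points within 5 of each site):
  Site 1: {S1, S3, S4, S5, S6, S7, S8}
  Site 2: {S3, S4, S6, S7}
  Site 3: {S2, S3, S4, S5, S6, S7, S8}
  Site 4: {S1, S3, S4, S5, S7, S8}
No single site covers all 8 demand points.
But {Site 1, Site 3} covers everything, so the minimum is 2.

2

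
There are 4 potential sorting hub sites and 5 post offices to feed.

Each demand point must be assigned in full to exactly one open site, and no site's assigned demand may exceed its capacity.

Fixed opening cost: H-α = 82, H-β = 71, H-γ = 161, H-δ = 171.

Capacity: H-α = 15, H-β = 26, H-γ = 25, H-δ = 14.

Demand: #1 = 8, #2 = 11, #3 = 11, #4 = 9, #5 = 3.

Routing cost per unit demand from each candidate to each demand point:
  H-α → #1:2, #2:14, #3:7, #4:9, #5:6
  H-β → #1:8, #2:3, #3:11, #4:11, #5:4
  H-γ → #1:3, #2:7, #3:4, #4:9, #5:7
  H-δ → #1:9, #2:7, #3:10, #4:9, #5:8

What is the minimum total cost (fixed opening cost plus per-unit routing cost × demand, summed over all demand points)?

Open {H-β, H-γ}; cheapest assignment that respects the capacities:
  H-β (cap 26, load 23): #2, #4, #5 — cost 11×3 + 9×11 + 3×4 = 144
  H-γ (cap 25, load 19): #1, #3 — cost 8×3 + 11×4 = 68
  Shipping 212, fixed 232 → total 444.
  Any other capacity-feasible assignment to {H-β, H-γ} ships for at least 212.
Compare {H-α, H-β, H-γ}: its best feasible assignment gives total 500.
Compare {H-α, H-β, H-δ}: its best feasible assignment gives total 587.
Every other set of open sites that can feasibly serve all demand totals ≥ 500 even under its best assignment. Minimum: 444.

444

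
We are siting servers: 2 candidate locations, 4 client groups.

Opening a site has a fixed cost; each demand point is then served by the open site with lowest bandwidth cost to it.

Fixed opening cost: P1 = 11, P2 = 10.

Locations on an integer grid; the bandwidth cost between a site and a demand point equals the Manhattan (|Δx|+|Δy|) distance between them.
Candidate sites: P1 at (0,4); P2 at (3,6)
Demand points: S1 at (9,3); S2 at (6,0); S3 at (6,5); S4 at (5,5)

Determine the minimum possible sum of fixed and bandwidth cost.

Open {P2}: assign each demand point to its cheapest open site.
  S1→P2 9, S2→P2 9, S3→P2 4, S4→P2 3
  bandwidth cost 25, fixed 10 → total 35.
Compare {P1}: bandwidth cost 33 + fixed 11 = 44.
Compare {P1, P2}: bandwidth cost 25 + fixed 21 = 46.

35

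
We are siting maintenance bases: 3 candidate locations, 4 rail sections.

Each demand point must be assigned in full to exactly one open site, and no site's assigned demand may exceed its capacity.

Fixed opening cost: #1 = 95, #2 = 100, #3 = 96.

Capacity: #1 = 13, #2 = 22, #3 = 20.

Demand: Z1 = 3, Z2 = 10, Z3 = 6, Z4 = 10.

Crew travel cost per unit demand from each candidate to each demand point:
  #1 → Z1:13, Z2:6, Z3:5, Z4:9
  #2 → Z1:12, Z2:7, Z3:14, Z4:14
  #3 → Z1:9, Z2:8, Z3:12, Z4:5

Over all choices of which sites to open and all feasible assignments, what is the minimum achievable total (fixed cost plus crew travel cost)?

390

Open {#1, #3}; cheapest assignment that respects the capacities:
  #1 (cap 13, load 9): Z1, Z3 — cost 3×13 + 6×5 = 69
  #3 (cap 20, load 20): Z2, Z4 — cost 10×8 + 10×5 = 130
  Shipping 199, fixed 191 → total 390.
  Any other capacity-feasible assignment to {#1, #3} ships for at least 199.
Compare {#2, #3}: its best feasible assignment gives total 415.
Compare {#1, #2, #3}: its best feasible assignment gives total 468.
Every other set of open sites that can feasibly serve all demand totals ≥ 415 even under its best assignment. Minimum: 390.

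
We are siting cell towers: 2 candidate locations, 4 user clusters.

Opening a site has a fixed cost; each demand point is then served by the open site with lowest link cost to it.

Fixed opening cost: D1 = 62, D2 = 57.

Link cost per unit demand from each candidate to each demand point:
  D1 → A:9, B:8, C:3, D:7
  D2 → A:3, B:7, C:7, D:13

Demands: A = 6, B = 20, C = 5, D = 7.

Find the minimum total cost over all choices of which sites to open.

340

Open {D1}: assign each demand point to its cheapest open site.
  A→D1 6×9=54, B→D1 20×8=160, C→D1 5×3=15, D→D1 7×7=49
  link cost 278, fixed 62 → total 340.
Compare {D2}: link cost 284 + fixed 57 = 341.
Compare {D1, D2}: link cost 222 + fixed 119 = 341.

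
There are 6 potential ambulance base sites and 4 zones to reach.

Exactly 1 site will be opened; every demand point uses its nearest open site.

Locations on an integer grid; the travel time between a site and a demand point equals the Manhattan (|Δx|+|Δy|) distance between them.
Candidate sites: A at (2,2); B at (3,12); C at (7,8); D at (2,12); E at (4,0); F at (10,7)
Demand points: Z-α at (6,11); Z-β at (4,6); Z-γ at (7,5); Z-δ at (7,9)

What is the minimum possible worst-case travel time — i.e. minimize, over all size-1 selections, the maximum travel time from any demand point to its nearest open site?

Open {C}.
  Farthest demand point is Z-β at travel time 5 (to C); all others are ≤ 5.
With {F} the worst case is 8.
With {B} the worst case is 11.
No size-1 selection achieves below 5.

5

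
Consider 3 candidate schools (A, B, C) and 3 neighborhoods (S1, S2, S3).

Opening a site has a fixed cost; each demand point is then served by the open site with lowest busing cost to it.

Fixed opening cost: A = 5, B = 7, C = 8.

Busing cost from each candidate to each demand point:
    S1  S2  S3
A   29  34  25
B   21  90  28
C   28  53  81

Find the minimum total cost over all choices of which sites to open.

Open {A, B}: assign each demand point to its cheapest open site.
  S1→B 21, S2→A 34, S3→A 25
  busing cost 80, fixed 12 → total 92.
Compare {A}: busing cost 88 + fixed 5 = 93.
Compare {A, C}: busing cost 87 + fixed 13 = 100.
Compare {A, B, C}: busing cost 80 + fixed 20 = 100.
All other subsets cost ≥ 93. Minimum total cost: 92.

92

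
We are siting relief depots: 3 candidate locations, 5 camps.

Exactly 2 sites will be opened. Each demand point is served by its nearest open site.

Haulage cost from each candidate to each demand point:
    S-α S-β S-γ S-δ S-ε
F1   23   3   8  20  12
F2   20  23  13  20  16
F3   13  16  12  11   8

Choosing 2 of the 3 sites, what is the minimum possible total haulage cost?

Open {F1, F3}.
  S-α→F3 13, S-β→F1 3, S-γ→F1 8, S-δ→F3 11, S-ε→F3 8  ⇒ total 43.
Compare {F2, F3}: total 60.
Compare {F1, F2}: total 63.

43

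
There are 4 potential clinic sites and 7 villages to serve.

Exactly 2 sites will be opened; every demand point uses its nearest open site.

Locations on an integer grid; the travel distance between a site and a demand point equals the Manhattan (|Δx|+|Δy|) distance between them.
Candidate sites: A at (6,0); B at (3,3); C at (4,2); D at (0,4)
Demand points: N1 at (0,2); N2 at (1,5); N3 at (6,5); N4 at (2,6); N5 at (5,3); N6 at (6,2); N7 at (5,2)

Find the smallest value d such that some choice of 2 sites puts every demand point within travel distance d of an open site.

Open {A, B}.
  Farthest demand point is N3 at travel distance 5 (to A); all others are ≤ 5.
With {A, D} the worst case is 5.
With {B, C} the worst case is 5.
No size-2 selection achieves below 5.

5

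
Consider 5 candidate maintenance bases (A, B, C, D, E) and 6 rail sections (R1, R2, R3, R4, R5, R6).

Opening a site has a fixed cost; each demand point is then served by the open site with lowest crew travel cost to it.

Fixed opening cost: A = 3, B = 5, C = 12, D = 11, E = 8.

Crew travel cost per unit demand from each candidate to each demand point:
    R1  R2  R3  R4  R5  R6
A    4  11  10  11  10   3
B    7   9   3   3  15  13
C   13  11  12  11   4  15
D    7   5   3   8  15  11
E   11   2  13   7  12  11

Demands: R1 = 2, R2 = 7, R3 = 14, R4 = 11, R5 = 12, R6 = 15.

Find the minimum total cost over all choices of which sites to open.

Open {A, B, C, E}: assign each demand point to its cheapest open site.
  R1→A 2×4=8, R2→E 7×2=14, R3→B 14×3=42, R4→B 11×3=33, R5→C 12×4=48, R6→A 15×3=45
  crew travel cost 190, fixed 28 → total 218.
Compare {A, B, C, D, E}: crew travel cost 190 + fixed 39 = 229.
Compare {A, B, C, D}: crew travel cost 211 + fixed 31 = 242.
Compare {A, B, C}: crew travel cost 239 + fixed 20 = 259.
All other subsets cost ≥ 229. Minimum total cost: 218.

218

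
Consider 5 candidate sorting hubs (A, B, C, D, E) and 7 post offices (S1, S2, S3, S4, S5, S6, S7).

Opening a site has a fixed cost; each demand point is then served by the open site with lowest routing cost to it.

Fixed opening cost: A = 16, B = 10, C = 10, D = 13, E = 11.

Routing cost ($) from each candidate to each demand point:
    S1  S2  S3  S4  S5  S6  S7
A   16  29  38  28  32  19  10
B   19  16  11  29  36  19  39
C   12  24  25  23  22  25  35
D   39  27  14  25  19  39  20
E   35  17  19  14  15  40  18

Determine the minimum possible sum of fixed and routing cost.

133

Open {B, E}: assign each demand point to its cheapest open site.
  S1→B 19, S2→B 16, S3→B 11, S4→E 14, S5→E 15, S6→B 19, S7→E 18
  routing cost 112, fixed 21 → total 133.
Compare {B, C, E}: routing cost 105 + fixed 31 = 136.
Compare {A, E}: routing cost 110 + fixed 27 = 137.
Compare {A, B, E}: routing cost 101 + fixed 37 = 138.
All other subsets cost ≥ 136. Minimum total cost: 133.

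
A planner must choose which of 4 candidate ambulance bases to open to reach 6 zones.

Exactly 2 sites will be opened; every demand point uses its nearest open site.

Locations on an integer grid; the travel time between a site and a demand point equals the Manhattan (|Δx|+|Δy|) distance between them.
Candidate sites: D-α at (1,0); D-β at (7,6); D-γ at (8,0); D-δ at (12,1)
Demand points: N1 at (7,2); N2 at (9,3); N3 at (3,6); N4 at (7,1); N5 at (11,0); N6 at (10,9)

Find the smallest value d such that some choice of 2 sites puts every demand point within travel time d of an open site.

6

Open {D-β, D-γ}.
  Farthest demand point is N6 at travel time 6 (to D-β); all others are ≤ 6.
With {D-β, D-δ} the worst case is 6.
With {D-α, D-β} the worst case is 10.
No size-2 selection achieves below 6.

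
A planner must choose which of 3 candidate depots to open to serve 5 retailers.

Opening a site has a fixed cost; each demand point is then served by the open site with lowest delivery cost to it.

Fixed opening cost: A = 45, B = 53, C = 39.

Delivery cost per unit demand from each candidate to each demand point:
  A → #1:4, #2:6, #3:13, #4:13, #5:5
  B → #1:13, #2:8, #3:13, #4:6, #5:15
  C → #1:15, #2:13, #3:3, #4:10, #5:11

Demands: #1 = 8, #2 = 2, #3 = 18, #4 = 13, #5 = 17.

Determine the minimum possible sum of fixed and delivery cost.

Open {A, C}: assign each demand point to its cheapest open site.
  #1→A 8×4=32, #2→A 2×6=12, #3→C 18×3=54, #4→C 13×10=130, #5→A 17×5=85
  delivery cost 313, fixed 84 → total 397.
Compare {A, B, C}: delivery cost 261 + fixed 137 = 398.
Compare {B, C}: delivery cost 439 + fixed 92 = 531.
Compare {A, B}: delivery cost 441 + fixed 98 = 539.
All other subsets cost ≥ 398. Minimum total cost: 397.

397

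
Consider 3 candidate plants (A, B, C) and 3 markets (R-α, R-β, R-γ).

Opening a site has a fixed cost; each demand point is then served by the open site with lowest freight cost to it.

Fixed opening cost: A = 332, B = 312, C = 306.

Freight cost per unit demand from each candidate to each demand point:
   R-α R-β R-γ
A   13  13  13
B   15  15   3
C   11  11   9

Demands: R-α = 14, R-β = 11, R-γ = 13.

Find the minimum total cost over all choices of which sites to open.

698

Open {C}: assign each demand point to its cheapest open site.
  R-α→C 14×11=154, R-β→C 11×11=121, R-γ→C 13×9=117
  freight cost 392, fixed 306 → total 698.
Compare {B}: freight cost 414 + fixed 312 = 726.
Compare {A}: freight cost 494 + fixed 332 = 826.
Compare {B, C}: freight cost 314 + fixed 618 = 932.
All other subsets cost ≥ 726. Minimum total cost: 698.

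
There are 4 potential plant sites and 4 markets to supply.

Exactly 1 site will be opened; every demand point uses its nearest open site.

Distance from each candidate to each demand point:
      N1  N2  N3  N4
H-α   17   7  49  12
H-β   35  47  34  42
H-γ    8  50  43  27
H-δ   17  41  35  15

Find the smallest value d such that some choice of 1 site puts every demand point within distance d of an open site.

41

Open {H-δ}.
  Farthest demand point is N2 at distance 41 (to H-δ); all others are ≤ 41.
With {H-β} the worst case is 47.
With {H-α} the worst case is 49.
No size-1 selection achieves below 41.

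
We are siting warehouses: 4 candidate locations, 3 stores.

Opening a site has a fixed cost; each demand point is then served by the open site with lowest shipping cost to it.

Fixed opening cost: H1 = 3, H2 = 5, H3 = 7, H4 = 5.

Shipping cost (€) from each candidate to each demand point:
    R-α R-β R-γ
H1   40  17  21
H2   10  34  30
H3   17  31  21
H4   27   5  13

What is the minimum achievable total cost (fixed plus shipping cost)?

Open {H2, H4}: assign each demand point to its cheapest open site.
  R-α→H2 10, R-β→H4 5, R-γ→H4 13
  shipping cost 28, fixed 10 → total 38.
Compare {H1, H2, H4}: shipping cost 28 + fixed 13 = 41.
Compare {H2, H3, H4}: shipping cost 28 + fixed 17 = 45.
Compare {H3, H4}: shipping cost 35 + fixed 12 = 47.
All other subsets cost ≥ 41. Minimum total cost: 38.

38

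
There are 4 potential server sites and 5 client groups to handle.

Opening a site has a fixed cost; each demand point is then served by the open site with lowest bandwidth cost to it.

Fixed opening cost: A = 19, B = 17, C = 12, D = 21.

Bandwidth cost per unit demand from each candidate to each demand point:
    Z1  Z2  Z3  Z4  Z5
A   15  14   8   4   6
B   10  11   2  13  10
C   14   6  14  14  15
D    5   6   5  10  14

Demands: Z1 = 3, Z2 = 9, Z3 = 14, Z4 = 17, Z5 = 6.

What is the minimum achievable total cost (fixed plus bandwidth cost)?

Open {A, B, D}: assign each demand point to its cheapest open site.
  Z1→D 3×5=15, Z2→D 9×6=54, Z3→B 14×2=28, Z4→A 17×4=68, Z5→A 6×6=36
  bandwidth cost 201, fixed 57 → total 258.
Compare {A, B, C}: bandwidth cost 216 + fixed 48 = 264.
Compare {A, B, C, D}: bandwidth cost 201 + fixed 69 = 270.
Compare {A, D}: bandwidth cost 243 + fixed 40 = 283.
All other subsets cost ≥ 264. Minimum total cost: 258.

258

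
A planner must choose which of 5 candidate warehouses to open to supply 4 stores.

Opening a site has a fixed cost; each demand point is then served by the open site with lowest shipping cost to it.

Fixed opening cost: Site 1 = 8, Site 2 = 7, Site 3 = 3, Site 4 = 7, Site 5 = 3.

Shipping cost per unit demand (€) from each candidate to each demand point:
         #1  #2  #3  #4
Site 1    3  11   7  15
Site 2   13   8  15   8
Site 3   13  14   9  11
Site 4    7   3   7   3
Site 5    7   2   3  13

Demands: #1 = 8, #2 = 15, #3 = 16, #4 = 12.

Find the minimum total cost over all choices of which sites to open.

156

Open {Site 1, Site 4, Site 5}: assign each demand point to its cheapest open site.
  #1→Site 1 8×3=24, #2→Site 5 15×2=30, #3→Site 5 16×3=48, #4→Site 4 12×3=36
  shipping cost 138, fixed 18 → total 156.
Compare {Site 1, Site 3, Site 4, Site 5}: shipping cost 138 + fixed 21 = 159.
Compare {Site 1, Site 2, Site 4, Site 5}: shipping cost 138 + fixed 25 = 163.
Compare {Site 1, Site 2, Site 3, Site 4, Site 5}: shipping cost 138 + fixed 28 = 166.
All other subsets cost ≥ 159. Minimum total cost: 156.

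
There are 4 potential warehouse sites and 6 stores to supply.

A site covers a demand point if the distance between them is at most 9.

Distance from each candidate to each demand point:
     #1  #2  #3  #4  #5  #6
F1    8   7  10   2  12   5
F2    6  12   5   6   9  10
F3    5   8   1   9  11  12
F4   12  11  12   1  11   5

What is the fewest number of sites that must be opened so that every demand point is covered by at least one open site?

Coverage sets (demand points within 9 of each site):
  F1: {#1, #2, #4, #6}
  F2: {#1, #3, #4, #5}
  F3: {#1, #2, #3, #4}
  F4: {#4, #6}
No single site covers all 6 demand points.
But {F1, F2} covers everything, so the minimum is 2.

2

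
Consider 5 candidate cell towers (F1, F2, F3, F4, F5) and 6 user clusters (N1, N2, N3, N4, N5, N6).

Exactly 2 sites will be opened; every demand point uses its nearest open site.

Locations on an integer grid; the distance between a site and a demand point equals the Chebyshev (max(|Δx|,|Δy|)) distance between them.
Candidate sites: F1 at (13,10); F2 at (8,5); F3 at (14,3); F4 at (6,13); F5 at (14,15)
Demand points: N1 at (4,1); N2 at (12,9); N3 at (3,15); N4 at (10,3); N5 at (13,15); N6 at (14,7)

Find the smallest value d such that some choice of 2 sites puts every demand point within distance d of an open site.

7

Open {F2, F4}.
  Farthest demand point is N5 at distance 7 (to F4); all others are ≤ 7.
With {F1, F4} the worst case is 9.
With {F1, F2} the worst case is 10.
No size-2 selection achieves below 7.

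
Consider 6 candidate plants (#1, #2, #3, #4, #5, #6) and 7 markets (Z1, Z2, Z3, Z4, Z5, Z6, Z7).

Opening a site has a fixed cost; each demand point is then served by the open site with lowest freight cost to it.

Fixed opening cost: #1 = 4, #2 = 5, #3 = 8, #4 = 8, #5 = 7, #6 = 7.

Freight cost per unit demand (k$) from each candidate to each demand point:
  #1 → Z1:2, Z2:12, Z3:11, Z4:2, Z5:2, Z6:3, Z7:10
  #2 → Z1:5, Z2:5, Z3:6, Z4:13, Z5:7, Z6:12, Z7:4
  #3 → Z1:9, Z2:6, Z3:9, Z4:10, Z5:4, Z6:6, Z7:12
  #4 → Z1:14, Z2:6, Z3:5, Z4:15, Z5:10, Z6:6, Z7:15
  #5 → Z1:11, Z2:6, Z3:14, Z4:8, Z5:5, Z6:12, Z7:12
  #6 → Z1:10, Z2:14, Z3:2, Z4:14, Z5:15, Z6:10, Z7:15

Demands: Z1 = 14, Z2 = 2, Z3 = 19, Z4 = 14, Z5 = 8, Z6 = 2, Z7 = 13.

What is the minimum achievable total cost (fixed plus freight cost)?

194

Open {#1, #2, #6}: assign each demand point to its cheapest open site.
  Z1→#1 14×2=28, Z2→#2 2×5=10, Z3→#6 19×2=38, Z4→#1 14×2=28, Z5→#1 8×2=16, Z6→#1 2×3=6, Z7→#2 13×4=52
  freight cost 178, fixed 16 → total 194.
Compare {#1, #2, #5, #6}: freight cost 178 + fixed 23 = 201.
Compare {#1, #2, #3, #6}: freight cost 178 + fixed 24 = 202.
Compare {#1, #2, #4, #6}: freight cost 178 + fixed 24 = 202.
All other subsets cost ≥ 201. Minimum total cost: 194.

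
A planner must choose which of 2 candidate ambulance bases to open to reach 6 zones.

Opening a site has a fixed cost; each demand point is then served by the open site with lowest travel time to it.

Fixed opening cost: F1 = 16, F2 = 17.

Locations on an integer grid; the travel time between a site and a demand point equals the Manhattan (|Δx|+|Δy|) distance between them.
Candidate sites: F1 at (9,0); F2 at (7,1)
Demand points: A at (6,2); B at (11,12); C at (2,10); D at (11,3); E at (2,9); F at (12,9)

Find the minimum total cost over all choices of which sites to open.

Open {F2}: assign each demand point to its cheapest open site.
  A→F2 2, B→F2 15, C→F2 14, D→F2 6, E→F2 13, F→F2 13
  travel time 63, fixed 17 → total 80.
Compare {F1}: travel time 69 + fixed 16 = 85.
Compare {F1, F2}: travel time 60 + fixed 33 = 93.

80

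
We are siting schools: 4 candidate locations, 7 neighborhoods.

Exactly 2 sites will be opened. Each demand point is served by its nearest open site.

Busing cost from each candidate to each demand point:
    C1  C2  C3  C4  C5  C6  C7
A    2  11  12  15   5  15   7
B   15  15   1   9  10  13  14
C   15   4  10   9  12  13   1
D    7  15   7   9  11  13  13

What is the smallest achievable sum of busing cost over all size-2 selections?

44

Open {A, C}.
  C1→A 2, C2→C 4, C3→C 10, C4→C 9, C5→A 5, C6→C 13, C7→C 1  ⇒ total 44.
Compare {A, B}: total 48.
Compare {C, D}: total 52.
No size-2 selection does better; minimum is 44.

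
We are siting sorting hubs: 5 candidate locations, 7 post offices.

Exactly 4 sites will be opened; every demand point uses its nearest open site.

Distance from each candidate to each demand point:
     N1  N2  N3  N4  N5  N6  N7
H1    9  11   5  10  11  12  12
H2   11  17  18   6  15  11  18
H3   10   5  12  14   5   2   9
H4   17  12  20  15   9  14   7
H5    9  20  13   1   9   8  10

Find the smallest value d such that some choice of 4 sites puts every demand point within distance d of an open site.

9

Open {H1, H2, H3, H4}.
  Farthest demand point is N1 at distance 9 (to H1); all others are ≤ 9.
With {H1, H2, H3, H5} the worst case is 9.
With {H1, H3, H4, H5} the worst case is 9.
No size-4 selection achieves below 9.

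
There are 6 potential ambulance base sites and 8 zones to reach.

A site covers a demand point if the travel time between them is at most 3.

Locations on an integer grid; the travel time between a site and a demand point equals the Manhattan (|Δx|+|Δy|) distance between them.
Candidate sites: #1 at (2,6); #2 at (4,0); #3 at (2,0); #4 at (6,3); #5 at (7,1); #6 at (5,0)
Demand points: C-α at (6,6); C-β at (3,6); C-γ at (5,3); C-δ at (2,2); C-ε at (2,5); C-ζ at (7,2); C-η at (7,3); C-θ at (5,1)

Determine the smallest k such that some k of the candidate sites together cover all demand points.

Coverage sets (demand points within 3 of each site):
  #1: {C-β, C-ε}
  #2: {C-θ}
  #3: {C-δ}
  #4: {C-α, C-γ, C-ζ, C-η, C-θ}
  #5: {C-ζ, C-η, C-θ}
  #6: {C-γ, C-θ}
No 2 sites suffice: every size-2 union leaves at least one demand point uncovered.
But {#1, #3, #4} covers everything, so the minimum is 3.

3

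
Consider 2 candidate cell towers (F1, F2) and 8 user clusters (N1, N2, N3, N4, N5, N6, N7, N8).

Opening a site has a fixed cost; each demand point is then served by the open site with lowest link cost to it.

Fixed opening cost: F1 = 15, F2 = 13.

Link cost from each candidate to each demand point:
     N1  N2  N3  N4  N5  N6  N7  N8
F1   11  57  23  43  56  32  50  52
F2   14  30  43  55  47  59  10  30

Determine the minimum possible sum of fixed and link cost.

Open {F1, F2}: assign each demand point to its cheapest open site.
  N1→F1 11, N2→F2 30, N3→F1 23, N4→F1 43, N5→F2 47, N6→F1 32, N7→F2 10, N8→F2 30
  link cost 226, fixed 28 → total 254.
Compare {F2}: link cost 288 + fixed 13 = 301.
Compare {F1}: link cost 324 + fixed 15 = 339.

254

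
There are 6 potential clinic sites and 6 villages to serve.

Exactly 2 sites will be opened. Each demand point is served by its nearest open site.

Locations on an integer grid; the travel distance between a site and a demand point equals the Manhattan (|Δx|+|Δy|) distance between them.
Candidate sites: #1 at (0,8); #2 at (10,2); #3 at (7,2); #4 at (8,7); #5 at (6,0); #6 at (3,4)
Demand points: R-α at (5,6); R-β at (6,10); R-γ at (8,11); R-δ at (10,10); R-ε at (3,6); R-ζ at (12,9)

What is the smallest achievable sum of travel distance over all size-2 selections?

26

Open {#4, #6}.
  R-α→#4 4, R-β→#4 5, R-γ→#4 4, R-δ→#4 5, R-ε→#6 2, R-ζ→#4 6  ⇒ total 26.
Compare {#1, #4}: total 29.
Compare {#2, #4}: total 30.
No size-2 selection does better; minimum is 26.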